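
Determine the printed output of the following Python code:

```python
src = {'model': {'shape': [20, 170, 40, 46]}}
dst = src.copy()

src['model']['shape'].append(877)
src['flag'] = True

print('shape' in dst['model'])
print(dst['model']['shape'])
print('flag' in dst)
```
True
[20, 170, 40, 46, 877]
False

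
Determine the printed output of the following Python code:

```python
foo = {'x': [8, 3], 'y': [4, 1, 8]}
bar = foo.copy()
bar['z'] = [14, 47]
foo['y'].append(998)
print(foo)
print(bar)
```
{'x': [8, 3], 'y': [4, 1, 8, 998]}
{'x': [8, 3], 'y': [4, 1, 8, 998], 'z': [14, 47]}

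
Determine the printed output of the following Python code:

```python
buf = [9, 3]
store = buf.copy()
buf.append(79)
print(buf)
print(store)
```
[9, 3, 79]
[9, 3]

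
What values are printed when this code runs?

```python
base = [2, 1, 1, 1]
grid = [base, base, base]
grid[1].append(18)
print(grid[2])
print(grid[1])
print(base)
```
[2, 1, 1, 1, 18]
[2, 1, 1, 1, 18]
[2, 1, 1, 1, 18]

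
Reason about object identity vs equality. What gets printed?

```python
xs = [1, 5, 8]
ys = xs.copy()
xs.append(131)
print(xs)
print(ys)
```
[1, 5, 8, 131]
[1, 5, 8]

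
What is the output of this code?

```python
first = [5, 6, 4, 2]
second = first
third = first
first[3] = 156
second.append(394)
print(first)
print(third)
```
[5, 6, 4, 156, 394]
[5, 6, 4, 156, 394]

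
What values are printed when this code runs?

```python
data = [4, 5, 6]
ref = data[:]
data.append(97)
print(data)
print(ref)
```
[4, 5, 6, 97]
[4, 5, 6]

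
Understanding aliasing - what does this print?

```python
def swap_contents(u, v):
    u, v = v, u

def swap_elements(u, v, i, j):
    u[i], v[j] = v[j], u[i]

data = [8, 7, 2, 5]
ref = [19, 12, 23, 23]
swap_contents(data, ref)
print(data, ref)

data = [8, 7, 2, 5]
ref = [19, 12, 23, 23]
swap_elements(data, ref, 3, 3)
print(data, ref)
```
[8, 7, 2, 5] [19, 12, 23, 23]
[8, 7, 2, 23] [19, 12, 23, 5]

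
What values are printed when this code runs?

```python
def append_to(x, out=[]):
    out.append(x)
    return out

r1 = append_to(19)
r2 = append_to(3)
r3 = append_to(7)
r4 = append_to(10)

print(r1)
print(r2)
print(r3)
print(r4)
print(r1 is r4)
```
[19, 3, 7, 10]
[19, 3, 7, 10]
[19, 3, 7, 10]
[19, 3, 7, 10]
True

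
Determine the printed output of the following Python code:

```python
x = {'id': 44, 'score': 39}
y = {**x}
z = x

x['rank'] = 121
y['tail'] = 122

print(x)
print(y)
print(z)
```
{'id': 44, 'score': 39, 'rank': 121}
{'id': 44, 'score': 39, 'tail': 122}
{'id': 44, 'score': 39, 'rank': 121}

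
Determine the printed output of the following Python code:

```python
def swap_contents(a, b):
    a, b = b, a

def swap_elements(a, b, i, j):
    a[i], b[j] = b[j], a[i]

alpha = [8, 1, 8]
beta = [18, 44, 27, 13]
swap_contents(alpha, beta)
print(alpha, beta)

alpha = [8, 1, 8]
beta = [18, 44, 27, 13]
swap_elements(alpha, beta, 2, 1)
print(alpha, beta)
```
[8, 1, 8] [18, 44, 27, 13]
[8, 1, 44] [18, 8, 27, 13]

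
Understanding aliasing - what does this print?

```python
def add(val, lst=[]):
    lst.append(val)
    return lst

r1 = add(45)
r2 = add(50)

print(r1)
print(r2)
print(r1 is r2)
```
[45, 50]
[45, 50]
True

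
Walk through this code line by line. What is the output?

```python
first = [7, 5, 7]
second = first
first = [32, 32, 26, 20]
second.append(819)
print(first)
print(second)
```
[32, 32, 26, 20]
[7, 5, 7, 819]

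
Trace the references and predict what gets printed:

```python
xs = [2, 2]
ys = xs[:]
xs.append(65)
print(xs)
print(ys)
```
[2, 2, 65]
[2, 2]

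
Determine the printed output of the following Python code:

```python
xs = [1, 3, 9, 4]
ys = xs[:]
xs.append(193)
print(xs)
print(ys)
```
[1, 3, 9, 4, 193]
[1, 3, 9, 4]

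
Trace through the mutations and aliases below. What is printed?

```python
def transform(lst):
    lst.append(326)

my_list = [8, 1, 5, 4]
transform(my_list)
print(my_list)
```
[8, 1, 5, 4, 326]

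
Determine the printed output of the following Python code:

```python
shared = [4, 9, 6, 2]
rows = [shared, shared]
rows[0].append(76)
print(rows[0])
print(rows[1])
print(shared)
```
[4, 9, 6, 2, 76]
[4, 9, 6, 2, 76]
[4, 9, 6, 2, 76]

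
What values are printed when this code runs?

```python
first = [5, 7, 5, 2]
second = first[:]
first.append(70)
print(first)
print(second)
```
[5, 7, 5, 2, 70]
[5, 7, 5, 2]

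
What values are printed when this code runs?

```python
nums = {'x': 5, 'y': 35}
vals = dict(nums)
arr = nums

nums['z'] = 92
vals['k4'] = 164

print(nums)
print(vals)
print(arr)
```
{'x': 5, 'y': 35, 'z': 92}
{'x': 5, 'y': 35, 'k4': 164}
{'x': 5, 'y': 35, 'z': 92}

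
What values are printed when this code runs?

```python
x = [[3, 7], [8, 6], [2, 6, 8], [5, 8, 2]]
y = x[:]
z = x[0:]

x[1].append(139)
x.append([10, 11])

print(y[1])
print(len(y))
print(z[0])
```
[8, 6, 139]
4
[3, 7]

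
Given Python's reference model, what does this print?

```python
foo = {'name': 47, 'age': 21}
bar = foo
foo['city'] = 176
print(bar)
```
{'name': 47, 'age': 21, 'city': 176}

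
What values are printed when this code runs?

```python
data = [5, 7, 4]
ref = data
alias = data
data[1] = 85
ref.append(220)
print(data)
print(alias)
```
[5, 85, 4, 220]
[5, 85, 4, 220]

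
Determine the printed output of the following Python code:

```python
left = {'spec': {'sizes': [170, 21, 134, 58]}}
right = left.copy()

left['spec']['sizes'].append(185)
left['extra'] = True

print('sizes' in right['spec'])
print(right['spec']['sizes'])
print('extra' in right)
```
True
[170, 21, 134, 58, 185]
False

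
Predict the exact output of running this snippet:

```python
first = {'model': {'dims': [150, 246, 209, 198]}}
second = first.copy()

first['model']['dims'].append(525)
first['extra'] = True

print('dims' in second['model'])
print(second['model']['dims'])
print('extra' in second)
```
True
[150, 246, 209, 198, 525]
False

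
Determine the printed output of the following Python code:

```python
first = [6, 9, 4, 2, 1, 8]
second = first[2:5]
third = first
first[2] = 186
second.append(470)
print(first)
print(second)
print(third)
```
[6, 9, 186, 2, 1, 8]
[4, 2, 1, 470]
[6, 9, 186, 2, 1, 8]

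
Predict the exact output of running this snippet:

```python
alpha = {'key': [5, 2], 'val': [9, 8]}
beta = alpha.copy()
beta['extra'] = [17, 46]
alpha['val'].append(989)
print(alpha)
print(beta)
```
{'key': [5, 2], 'val': [9, 8, 989]}
{'key': [5, 2], 'val': [9, 8, 989], 'extra': [17, 46]}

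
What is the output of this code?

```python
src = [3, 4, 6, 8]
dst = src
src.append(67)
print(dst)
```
[3, 4, 6, 8, 67]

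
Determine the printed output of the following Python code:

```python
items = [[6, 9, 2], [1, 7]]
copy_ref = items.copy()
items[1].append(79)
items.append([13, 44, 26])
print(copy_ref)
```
[[6, 9, 2], [1, 7, 79]]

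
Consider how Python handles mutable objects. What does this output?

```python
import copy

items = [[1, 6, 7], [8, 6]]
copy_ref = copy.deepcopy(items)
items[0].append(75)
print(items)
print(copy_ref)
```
[[1, 6, 7, 75], [8, 6]]
[[1, 6, 7], [8, 6]]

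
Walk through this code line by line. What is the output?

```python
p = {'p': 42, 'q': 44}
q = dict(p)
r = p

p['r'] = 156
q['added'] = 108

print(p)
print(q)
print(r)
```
{'p': 42, 'q': 44, 'r': 156}
{'p': 42, 'q': 44, 'added': 108}
{'p': 42, 'q': 44, 'r': 156}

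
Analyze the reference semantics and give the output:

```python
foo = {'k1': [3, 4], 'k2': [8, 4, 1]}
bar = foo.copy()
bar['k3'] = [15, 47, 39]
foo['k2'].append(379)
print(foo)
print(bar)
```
{'k1': [3, 4], 'k2': [8, 4, 1, 379]}
{'k1': [3, 4], 'k2': [8, 4, 1, 379], 'k3': [15, 47, 39]}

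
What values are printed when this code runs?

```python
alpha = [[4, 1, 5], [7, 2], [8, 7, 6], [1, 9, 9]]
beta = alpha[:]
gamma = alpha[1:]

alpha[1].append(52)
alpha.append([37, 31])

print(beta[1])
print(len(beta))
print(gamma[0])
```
[7, 2, 52]
4
[7, 2, 52]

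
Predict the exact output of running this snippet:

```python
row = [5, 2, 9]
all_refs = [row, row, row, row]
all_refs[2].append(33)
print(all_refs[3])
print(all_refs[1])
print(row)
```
[5, 2, 9, 33]
[5, 2, 9, 33]
[5, 2, 9, 33]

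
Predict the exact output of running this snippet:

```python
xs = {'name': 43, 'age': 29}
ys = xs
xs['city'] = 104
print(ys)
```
{'name': 43, 'age': 29, 'city': 104}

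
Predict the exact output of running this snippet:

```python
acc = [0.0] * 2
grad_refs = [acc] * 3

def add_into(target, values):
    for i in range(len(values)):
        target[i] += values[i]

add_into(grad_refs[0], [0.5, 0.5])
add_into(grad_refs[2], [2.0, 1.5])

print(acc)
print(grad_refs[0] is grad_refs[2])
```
[2.5, 2.0]
True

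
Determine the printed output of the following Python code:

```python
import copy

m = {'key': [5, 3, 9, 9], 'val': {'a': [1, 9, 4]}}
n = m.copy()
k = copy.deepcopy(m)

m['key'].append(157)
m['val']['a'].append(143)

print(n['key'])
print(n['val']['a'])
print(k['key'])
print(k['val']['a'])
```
[5, 3, 9, 9, 157]
[1, 9, 4, 143]
[5, 3, 9, 9]
[1, 9, 4]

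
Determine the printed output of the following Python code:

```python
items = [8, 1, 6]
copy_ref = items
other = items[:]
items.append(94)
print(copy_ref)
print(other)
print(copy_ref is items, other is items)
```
[8, 1, 6, 94]
[8, 1, 6]
True False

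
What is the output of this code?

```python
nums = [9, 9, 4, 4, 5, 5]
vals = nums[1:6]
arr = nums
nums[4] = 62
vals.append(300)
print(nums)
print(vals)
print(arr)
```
[9, 9, 4, 4, 62, 5]
[9, 4, 4, 5, 5, 300]
[9, 9, 4, 4, 62, 5]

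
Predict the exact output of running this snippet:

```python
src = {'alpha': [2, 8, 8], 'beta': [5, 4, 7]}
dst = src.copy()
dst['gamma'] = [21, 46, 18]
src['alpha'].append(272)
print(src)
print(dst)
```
{'alpha': [2, 8, 8, 272], 'beta': [5, 4, 7]}
{'alpha': [2, 8, 8, 272], 'beta': [5, 4, 7], 'gamma': [21, 46, 18]}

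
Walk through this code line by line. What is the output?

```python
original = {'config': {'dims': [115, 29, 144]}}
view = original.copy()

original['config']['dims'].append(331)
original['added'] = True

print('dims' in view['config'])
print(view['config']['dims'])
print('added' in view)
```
True
[115, 29, 144, 331]
False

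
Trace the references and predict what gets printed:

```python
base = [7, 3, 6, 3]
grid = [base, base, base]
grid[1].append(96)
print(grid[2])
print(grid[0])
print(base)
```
[7, 3, 6, 3, 96]
[7, 3, 6, 3, 96]
[7, 3, 6, 3, 96]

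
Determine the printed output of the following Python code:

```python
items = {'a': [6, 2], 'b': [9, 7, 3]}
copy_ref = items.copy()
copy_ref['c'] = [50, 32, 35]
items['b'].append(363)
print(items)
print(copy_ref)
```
{'a': [6, 2], 'b': [9, 7, 3, 363]}
{'a': [6, 2], 'b': [9, 7, 3, 363], 'c': [50, 32, 35]}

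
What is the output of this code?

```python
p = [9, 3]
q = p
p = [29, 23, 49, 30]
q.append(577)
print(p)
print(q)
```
[29, 23, 49, 30]
[9, 3, 577]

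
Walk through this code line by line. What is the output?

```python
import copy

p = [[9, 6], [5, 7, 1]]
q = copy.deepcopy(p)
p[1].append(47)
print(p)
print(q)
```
[[9, 6], [5, 7, 1, 47]]
[[9, 6], [5, 7, 1]]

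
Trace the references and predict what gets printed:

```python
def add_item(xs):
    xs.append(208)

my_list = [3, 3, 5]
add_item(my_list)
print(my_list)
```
[3, 3, 5, 208]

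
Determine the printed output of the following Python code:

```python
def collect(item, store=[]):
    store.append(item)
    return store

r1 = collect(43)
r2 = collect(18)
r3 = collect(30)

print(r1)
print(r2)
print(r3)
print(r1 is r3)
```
[43, 18, 30]
[43, 18, 30]
[43, 18, 30]
True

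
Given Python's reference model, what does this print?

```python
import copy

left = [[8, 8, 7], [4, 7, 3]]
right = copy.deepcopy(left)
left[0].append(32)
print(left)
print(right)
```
[[8, 8, 7, 32], [4, 7, 3]]
[[8, 8, 7], [4, 7, 3]]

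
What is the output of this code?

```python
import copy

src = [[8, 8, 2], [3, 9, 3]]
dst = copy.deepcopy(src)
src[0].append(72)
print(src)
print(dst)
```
[[8, 8, 2, 72], [3, 9, 3]]
[[8, 8, 2], [3, 9, 3]]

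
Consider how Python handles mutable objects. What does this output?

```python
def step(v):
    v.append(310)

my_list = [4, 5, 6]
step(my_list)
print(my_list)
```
[4, 5, 6, 310]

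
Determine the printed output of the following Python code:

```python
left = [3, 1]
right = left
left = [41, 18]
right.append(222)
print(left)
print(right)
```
[41, 18]
[3, 1, 222]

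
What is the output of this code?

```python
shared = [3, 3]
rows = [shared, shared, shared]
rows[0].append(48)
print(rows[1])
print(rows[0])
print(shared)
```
[3, 3, 48]
[3, 3, 48]
[3, 3, 48]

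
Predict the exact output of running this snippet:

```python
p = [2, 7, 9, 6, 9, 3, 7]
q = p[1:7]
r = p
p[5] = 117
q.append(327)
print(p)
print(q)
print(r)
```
[2, 7, 9, 6, 9, 117, 7]
[7, 9, 6, 9, 3, 7, 327]
[2, 7, 9, 6, 9, 117, 7]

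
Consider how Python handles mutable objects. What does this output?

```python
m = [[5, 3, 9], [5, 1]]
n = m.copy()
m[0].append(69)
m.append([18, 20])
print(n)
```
[[5, 3, 9, 69], [5, 1]]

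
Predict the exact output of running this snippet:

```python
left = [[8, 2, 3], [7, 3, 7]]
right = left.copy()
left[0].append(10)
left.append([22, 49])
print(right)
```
[[8, 2, 3, 10], [7, 3, 7]]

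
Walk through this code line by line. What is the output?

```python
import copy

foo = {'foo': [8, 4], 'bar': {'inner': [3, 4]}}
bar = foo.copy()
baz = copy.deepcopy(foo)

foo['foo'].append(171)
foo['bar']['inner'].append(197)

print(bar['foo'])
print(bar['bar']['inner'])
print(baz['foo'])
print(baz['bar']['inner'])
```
[8, 4, 171]
[3, 4, 197]
[8, 4]
[3, 4]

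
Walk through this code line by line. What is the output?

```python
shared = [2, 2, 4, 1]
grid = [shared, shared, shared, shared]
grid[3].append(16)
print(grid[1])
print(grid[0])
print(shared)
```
[2, 2, 4, 1, 16]
[2, 2, 4, 1, 16]
[2, 2, 4, 1, 16]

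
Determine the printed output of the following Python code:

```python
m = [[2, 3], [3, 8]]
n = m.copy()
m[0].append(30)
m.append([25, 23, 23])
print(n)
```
[[2, 3, 30], [3, 8]]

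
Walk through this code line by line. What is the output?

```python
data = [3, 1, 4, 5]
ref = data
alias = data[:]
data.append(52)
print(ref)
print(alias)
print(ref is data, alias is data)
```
[3, 1, 4, 5, 52]
[3, 1, 4, 5]
True False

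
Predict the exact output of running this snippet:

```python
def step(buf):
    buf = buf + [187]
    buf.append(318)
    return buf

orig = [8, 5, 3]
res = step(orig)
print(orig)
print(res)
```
[8, 5, 3]
[8, 5, 3, 187, 318]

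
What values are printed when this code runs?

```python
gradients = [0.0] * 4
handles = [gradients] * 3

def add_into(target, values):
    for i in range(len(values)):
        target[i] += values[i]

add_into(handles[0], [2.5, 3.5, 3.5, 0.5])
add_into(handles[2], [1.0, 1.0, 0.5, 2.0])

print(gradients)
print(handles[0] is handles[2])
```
[3.5, 4.5, 4.0, 2.5]
True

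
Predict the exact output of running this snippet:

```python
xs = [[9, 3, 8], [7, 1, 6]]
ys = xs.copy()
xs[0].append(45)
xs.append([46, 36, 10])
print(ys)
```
[[9, 3, 8, 45], [7, 1, 6]]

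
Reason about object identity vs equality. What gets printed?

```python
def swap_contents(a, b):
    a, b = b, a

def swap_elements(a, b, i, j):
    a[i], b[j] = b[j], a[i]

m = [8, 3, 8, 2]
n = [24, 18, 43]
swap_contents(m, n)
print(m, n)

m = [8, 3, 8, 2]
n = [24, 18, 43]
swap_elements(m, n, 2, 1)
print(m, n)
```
[8, 3, 8, 2] [24, 18, 43]
[8, 3, 18, 2] [24, 8, 43]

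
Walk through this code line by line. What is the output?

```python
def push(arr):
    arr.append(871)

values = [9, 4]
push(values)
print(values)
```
[9, 4, 871]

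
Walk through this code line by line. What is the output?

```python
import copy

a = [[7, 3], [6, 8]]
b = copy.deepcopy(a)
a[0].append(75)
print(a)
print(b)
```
[[7, 3, 75], [6, 8]]
[[7, 3], [6, 8]]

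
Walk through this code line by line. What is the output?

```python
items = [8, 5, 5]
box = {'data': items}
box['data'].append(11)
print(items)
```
[8, 5, 5, 11]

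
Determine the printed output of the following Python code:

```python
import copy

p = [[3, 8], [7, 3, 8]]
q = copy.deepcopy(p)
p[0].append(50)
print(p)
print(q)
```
[[3, 8, 50], [7, 3, 8]]
[[3, 8], [7, 3, 8]]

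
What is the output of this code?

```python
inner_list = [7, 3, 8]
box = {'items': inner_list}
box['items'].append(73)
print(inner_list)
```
[7, 3, 8, 73]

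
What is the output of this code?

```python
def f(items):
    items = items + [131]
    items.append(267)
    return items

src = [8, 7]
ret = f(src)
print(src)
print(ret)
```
[8, 7]
[8, 7, 131, 267]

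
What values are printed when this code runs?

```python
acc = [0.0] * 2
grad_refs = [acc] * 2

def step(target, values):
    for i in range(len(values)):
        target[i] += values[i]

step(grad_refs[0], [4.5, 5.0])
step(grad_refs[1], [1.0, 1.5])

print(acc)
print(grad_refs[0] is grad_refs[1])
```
[5.5, 6.5]
True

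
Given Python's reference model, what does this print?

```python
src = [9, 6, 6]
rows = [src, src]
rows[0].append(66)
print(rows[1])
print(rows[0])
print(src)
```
[9, 6, 6, 66]
[9, 6, 6, 66]
[9, 6, 6, 66]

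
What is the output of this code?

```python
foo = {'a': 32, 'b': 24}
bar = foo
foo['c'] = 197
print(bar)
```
{'a': 32, 'b': 24, 'c': 197}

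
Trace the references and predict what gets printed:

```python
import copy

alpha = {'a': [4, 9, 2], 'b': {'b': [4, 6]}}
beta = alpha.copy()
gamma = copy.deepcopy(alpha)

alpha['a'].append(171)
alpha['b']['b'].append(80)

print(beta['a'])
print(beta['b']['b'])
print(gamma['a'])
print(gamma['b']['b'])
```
[4, 9, 2, 171]
[4, 6, 80]
[4, 9, 2]
[4, 6]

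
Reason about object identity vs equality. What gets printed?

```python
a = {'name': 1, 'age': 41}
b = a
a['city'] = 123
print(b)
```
{'name': 1, 'age': 41, 'city': 123}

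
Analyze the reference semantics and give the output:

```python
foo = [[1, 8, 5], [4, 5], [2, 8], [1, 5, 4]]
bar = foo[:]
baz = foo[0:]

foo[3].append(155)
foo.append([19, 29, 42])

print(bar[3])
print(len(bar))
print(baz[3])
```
[1, 5, 4, 155]
4
[1, 5, 4, 155]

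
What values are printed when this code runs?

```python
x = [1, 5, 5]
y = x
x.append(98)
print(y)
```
[1, 5, 5, 98]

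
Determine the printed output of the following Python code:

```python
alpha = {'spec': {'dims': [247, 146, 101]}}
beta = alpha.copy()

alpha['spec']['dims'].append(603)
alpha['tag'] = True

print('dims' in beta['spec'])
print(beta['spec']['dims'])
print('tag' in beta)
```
True
[247, 146, 101, 603]
False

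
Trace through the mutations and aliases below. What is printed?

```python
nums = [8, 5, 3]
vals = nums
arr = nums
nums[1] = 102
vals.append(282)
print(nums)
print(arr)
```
[8, 102, 3, 282]
[8, 102, 3, 282]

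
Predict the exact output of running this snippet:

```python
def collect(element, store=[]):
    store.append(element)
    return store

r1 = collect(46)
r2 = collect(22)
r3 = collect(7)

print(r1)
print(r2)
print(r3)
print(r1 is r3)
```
[46, 22, 7]
[46, 22, 7]
[46, 22, 7]
True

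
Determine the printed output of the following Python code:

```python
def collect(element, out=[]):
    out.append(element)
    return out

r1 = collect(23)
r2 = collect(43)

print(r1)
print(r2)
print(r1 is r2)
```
[23, 43]
[23, 43]
True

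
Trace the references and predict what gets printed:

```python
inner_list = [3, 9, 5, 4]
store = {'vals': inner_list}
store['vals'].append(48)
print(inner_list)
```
[3, 9, 5, 4, 48]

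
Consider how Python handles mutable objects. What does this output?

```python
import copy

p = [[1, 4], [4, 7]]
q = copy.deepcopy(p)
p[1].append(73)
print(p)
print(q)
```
[[1, 4], [4, 7, 73]]
[[1, 4], [4, 7]]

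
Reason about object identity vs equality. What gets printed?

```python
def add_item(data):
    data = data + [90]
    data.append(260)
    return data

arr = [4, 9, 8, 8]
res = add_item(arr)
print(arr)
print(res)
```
[4, 9, 8, 8]
[4, 9, 8, 8, 90, 260]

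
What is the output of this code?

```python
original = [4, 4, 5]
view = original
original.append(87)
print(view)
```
[4, 4, 5, 87]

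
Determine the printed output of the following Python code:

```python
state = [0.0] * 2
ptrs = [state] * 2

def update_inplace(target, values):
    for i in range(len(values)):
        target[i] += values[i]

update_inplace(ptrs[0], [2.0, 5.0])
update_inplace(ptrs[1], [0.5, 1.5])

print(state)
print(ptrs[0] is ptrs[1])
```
[2.5, 6.5]
True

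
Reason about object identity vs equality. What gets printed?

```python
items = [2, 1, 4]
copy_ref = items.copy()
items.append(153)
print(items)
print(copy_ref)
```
[2, 1, 4, 153]
[2, 1, 4]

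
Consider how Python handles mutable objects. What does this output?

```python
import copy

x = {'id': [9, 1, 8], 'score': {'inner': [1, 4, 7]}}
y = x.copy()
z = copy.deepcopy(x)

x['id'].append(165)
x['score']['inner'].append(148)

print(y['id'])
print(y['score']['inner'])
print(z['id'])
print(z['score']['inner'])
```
[9, 1, 8, 165]
[1, 4, 7, 148]
[9, 1, 8]
[1, 4, 7]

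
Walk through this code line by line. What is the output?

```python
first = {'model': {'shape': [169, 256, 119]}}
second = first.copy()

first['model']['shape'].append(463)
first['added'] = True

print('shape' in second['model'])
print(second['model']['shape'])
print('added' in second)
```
True
[169, 256, 119, 463]
False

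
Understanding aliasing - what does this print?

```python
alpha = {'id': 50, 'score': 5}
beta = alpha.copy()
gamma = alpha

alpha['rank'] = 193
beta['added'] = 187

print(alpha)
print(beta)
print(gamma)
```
{'id': 50, 'score': 5, 'rank': 193}
{'id': 50, 'score': 5, 'added': 187}
{'id': 50, 'score': 5, 'rank': 193}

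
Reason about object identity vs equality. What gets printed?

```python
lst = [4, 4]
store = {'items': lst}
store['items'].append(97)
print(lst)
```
[4, 4, 97]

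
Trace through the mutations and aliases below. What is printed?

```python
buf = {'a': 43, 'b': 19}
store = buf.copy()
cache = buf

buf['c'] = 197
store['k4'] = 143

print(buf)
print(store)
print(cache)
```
{'a': 43, 'b': 19, 'c': 197}
{'a': 43, 'b': 19, 'k4': 143}
{'a': 43, 'b': 19, 'c': 197}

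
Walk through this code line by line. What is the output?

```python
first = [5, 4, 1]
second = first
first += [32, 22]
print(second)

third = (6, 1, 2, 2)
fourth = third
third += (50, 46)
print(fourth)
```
[5, 4, 1, 32, 22]
(6, 1, 2, 2)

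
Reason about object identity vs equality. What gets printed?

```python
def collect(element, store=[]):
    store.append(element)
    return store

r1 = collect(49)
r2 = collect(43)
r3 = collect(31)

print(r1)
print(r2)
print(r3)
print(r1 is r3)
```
[49, 43, 31]
[49, 43, 31]
[49, 43, 31]
True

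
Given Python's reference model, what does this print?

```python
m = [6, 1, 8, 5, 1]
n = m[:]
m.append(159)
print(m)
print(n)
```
[6, 1, 8, 5, 1, 159]
[6, 1, 8, 5, 1]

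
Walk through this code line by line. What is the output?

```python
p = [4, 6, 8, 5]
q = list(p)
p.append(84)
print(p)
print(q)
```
[4, 6, 8, 5, 84]
[4, 6, 8, 5]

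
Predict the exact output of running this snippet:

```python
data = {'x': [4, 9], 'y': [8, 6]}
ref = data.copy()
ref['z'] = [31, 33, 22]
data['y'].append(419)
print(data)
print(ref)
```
{'x': [4, 9], 'y': [8, 6, 419]}
{'x': [4, 9], 'y': [8, 6, 419], 'z': [31, 33, 22]}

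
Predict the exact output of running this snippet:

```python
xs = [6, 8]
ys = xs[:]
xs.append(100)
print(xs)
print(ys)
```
[6, 8, 100]
[6, 8]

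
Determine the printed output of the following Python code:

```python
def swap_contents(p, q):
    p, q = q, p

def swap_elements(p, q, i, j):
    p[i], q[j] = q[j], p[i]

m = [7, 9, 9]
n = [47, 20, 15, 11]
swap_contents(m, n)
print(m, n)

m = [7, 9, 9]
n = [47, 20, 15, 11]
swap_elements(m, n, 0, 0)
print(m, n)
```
[7, 9, 9] [47, 20, 15, 11]
[47, 9, 9] [7, 20, 15, 11]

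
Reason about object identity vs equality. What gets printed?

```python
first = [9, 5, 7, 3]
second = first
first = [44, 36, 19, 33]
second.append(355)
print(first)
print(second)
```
[44, 36, 19, 33]
[9, 5, 7, 3, 355]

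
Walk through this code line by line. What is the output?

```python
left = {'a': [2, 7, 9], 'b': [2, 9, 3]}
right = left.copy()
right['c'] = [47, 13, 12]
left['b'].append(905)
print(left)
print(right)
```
{'a': [2, 7, 9], 'b': [2, 9, 3, 905]}
{'a': [2, 7, 9], 'b': [2, 9, 3, 905], 'c': [47, 13, 12]}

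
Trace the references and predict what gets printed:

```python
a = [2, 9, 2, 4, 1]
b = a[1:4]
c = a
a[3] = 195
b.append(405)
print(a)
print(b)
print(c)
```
[2, 9, 2, 195, 1]
[9, 2, 4, 405]
[2, 9, 2, 195, 1]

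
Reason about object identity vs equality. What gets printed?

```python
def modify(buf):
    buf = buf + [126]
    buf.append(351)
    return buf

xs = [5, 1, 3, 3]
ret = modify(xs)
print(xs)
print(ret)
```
[5, 1, 3, 3]
[5, 1, 3, 3, 126, 351]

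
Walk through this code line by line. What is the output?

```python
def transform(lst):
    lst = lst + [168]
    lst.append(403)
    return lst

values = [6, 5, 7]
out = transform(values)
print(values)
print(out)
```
[6, 5, 7]
[6, 5, 7, 168, 403]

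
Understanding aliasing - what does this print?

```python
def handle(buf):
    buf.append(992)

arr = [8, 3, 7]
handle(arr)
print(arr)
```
[8, 3, 7, 992]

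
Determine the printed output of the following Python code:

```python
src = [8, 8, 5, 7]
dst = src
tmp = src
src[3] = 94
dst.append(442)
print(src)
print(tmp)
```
[8, 8, 5, 94, 442]
[8, 8, 5, 94, 442]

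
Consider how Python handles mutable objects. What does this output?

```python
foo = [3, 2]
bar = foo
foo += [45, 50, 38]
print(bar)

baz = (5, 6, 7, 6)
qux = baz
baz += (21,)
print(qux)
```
[3, 2, 45, 50, 38]
(5, 6, 7, 6)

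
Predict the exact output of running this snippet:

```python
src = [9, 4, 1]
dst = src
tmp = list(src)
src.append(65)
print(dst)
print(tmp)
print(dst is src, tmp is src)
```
[9, 4, 1, 65]
[9, 4, 1]
True False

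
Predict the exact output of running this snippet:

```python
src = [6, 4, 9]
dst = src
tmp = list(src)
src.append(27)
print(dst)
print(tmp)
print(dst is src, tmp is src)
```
[6, 4, 9, 27]
[6, 4, 9]
True False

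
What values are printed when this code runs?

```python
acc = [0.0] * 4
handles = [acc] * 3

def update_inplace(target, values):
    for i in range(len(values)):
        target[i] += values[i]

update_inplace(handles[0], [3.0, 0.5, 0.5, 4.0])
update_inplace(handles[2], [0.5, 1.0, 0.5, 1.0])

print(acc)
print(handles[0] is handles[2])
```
[3.5, 1.5, 1.0, 5.0]
True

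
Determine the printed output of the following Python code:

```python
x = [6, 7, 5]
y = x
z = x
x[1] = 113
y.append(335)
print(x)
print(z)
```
[6, 113, 5, 335]
[6, 113, 5, 335]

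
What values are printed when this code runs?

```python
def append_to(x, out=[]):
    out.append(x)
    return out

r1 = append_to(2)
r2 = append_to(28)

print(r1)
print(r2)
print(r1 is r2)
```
[2, 28]
[2, 28]
True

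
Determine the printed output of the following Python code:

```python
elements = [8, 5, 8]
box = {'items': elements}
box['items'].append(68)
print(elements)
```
[8, 5, 8, 68]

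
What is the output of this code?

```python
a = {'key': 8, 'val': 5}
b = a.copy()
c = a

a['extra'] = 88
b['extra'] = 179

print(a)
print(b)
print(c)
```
{'key': 8, 'val': 5, 'extra': 88}
{'key': 8, 'val': 5, 'extra': 179}
{'key': 8, 'val': 5, 'extra': 88}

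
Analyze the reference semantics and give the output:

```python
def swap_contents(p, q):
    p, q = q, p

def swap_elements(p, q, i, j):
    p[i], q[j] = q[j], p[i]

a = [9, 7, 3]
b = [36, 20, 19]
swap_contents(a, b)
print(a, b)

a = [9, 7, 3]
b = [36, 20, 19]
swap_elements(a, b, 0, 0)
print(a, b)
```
[9, 7, 3] [36, 20, 19]
[36, 7, 3] [9, 20, 19]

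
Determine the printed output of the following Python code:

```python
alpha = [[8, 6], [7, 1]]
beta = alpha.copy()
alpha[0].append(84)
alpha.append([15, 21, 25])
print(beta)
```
[[8, 6, 84], [7, 1]]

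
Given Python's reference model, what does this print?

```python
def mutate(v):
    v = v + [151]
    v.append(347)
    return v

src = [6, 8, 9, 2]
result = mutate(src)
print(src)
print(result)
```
[6, 8, 9, 2]
[6, 8, 9, 2, 151, 347]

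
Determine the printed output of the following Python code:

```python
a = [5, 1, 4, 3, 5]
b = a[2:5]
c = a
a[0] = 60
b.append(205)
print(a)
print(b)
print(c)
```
[60, 1, 4, 3, 5]
[4, 3, 5, 205]
[60, 1, 4, 3, 5]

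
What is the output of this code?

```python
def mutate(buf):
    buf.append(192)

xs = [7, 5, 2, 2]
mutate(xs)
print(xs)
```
[7, 5, 2, 2, 192]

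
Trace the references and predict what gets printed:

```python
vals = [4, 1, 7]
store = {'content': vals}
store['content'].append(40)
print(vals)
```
[4, 1, 7, 40]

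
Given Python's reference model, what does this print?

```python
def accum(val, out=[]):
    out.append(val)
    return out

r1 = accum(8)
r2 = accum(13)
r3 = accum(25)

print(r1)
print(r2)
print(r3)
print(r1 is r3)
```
[8, 13, 25]
[8, 13, 25]
[8, 13, 25]
True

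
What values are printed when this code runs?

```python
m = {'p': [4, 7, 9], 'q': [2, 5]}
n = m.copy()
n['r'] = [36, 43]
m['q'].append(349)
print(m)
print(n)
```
{'p': [4, 7, 9], 'q': [2, 5, 349]}
{'p': [4, 7, 9], 'q': [2, 5, 349], 'r': [36, 43]}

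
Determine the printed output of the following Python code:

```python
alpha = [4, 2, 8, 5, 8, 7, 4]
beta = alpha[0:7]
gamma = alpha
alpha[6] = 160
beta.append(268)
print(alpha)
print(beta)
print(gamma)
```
[4, 2, 8, 5, 8, 7, 160]
[4, 2, 8, 5, 8, 7, 4, 268]
[4, 2, 8, 5, 8, 7, 160]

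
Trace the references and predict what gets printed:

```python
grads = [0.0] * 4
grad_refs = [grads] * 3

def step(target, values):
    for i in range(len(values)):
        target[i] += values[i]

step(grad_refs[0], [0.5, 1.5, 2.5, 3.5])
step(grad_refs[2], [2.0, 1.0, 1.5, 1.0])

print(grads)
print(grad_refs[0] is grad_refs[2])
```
[2.5, 2.5, 4.0, 4.5]
True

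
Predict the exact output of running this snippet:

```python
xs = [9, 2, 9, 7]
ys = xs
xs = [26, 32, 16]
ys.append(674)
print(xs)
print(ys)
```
[26, 32, 16]
[9, 2, 9, 7, 674]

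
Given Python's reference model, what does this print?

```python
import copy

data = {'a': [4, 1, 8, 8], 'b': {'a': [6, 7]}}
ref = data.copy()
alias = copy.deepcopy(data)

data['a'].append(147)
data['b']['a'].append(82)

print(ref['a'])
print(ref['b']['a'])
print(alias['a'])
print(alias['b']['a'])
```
[4, 1, 8, 8, 147]
[6, 7, 82]
[4, 1, 8, 8]
[6, 7]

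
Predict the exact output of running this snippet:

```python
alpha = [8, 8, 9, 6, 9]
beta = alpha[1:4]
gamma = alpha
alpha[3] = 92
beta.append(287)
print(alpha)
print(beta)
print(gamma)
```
[8, 8, 9, 92, 9]
[8, 9, 6, 287]
[8, 8, 9, 92, 9]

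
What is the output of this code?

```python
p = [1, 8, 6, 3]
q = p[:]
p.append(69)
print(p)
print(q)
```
[1, 8, 6, 3, 69]
[1, 8, 6, 3]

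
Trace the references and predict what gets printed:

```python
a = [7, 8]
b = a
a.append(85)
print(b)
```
[7, 8, 85]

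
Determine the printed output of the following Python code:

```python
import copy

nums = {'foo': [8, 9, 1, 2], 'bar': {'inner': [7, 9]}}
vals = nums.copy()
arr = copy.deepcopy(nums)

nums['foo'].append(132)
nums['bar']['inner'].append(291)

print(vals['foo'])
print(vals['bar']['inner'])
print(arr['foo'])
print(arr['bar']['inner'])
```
[8, 9, 1, 2, 132]
[7, 9, 291]
[8, 9, 1, 2]
[7, 9]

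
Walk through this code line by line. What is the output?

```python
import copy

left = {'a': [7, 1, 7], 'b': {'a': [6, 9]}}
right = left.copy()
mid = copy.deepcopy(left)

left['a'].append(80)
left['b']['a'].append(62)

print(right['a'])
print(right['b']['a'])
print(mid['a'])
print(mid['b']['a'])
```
[7, 1, 7, 80]
[6, 9, 62]
[7, 1, 7]
[6, 9]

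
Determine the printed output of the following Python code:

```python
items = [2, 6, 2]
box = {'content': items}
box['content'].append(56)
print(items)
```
[2, 6, 2, 56]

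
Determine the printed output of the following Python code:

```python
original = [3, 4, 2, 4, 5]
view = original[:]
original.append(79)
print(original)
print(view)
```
[3, 4, 2, 4, 5, 79]
[3, 4, 2, 4, 5]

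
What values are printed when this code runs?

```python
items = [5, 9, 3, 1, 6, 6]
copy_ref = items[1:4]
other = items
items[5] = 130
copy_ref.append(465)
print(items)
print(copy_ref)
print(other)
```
[5, 9, 3, 1, 6, 130]
[9, 3, 1, 465]
[5, 9, 3, 1, 6, 130]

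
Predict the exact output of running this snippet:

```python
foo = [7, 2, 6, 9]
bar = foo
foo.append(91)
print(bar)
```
[7, 2, 6, 9, 91]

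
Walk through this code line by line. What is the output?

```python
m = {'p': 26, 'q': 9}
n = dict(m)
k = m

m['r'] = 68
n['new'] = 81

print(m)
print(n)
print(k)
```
{'p': 26, 'q': 9, 'r': 68}
{'p': 26, 'q': 9, 'new': 81}
{'p': 26, 'q': 9, 'r': 68}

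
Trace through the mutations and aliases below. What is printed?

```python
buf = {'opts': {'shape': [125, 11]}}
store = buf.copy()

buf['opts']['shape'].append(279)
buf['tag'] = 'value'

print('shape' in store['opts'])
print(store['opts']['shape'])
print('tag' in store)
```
True
[125, 11, 279]
False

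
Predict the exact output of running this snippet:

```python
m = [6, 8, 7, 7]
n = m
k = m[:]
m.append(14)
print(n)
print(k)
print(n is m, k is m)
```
[6, 8, 7, 7, 14]
[6, 8, 7, 7]
True False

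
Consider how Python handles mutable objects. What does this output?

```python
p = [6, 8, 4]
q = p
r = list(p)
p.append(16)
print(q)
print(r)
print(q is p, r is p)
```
[6, 8, 4, 16]
[6, 8, 4]
True False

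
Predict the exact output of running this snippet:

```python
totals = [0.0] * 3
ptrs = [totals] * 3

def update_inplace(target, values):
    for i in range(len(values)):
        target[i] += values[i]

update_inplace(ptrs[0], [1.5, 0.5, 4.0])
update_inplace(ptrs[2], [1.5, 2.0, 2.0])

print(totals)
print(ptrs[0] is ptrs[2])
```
[3.0, 2.5, 6.0]
True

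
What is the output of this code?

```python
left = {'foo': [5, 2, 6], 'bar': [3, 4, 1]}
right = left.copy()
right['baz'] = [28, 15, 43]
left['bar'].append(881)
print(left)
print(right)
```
{'foo': [5, 2, 6], 'bar': [3, 4, 1, 881]}
{'foo': [5, 2, 6], 'bar': [3, 4, 1, 881], 'baz': [28, 15, 43]}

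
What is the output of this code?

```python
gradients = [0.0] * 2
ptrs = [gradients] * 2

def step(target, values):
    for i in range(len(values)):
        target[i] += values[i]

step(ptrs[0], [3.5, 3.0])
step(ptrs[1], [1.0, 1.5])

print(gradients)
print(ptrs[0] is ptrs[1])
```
[4.5, 4.5]
True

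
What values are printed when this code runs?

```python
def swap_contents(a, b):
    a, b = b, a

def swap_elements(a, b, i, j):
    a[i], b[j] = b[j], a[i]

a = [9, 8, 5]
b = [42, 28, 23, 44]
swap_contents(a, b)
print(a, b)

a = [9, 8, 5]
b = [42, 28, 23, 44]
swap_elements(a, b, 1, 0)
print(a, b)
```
[9, 8, 5] [42, 28, 23, 44]
[9, 42, 5] [8, 28, 23, 44]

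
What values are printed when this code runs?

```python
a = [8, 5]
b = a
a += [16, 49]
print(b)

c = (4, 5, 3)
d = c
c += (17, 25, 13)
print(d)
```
[8, 5, 16, 49]
(4, 5, 3)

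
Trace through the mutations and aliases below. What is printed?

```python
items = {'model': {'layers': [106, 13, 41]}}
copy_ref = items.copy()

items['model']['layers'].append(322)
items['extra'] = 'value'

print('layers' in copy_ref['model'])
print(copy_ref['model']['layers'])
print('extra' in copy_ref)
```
True
[106, 13, 41, 322]
False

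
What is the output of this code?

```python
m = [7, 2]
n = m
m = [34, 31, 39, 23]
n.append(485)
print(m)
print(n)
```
[34, 31, 39, 23]
[7, 2, 485]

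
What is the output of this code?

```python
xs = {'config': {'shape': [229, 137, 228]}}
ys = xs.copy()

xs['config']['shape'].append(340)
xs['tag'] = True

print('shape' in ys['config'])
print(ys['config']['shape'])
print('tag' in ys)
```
True
[229, 137, 228, 340]
False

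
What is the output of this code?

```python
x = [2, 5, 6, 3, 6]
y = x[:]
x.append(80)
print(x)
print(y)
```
[2, 5, 6, 3, 6, 80]
[2, 5, 6, 3, 6]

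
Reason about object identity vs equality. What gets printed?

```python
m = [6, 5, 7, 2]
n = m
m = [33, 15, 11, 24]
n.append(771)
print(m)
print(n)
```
[33, 15, 11, 24]
[6, 5, 7, 2, 771]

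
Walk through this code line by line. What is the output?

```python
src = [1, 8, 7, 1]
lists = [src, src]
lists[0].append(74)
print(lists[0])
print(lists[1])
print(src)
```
[1, 8, 7, 1, 74]
[1, 8, 7, 1, 74]
[1, 8, 7, 1, 74]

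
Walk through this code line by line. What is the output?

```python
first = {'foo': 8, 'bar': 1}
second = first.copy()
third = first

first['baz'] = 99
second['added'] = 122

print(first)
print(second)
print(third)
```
{'foo': 8, 'bar': 1, 'baz': 99}
{'foo': 8, 'bar': 1, 'added': 122}
{'foo': 8, 'bar': 1, 'baz': 99}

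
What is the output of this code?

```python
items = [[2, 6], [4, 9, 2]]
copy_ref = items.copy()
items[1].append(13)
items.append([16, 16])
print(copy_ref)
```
[[2, 6], [4, 9, 2, 13]]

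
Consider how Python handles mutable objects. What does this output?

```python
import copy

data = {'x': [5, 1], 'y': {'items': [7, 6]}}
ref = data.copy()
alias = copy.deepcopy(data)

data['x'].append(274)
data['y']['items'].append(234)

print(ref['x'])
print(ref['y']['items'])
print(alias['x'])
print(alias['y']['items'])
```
[5, 1, 274]
[7, 6, 234]
[5, 1]
[7, 6]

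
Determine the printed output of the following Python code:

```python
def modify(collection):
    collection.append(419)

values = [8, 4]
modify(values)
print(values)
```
[8, 4, 419]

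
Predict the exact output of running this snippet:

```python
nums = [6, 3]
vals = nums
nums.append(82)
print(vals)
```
[6, 3, 82]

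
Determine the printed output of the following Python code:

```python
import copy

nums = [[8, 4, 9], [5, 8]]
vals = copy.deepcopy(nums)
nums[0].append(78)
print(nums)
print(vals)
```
[[8, 4, 9, 78], [5, 8]]
[[8, 4, 9], [5, 8]]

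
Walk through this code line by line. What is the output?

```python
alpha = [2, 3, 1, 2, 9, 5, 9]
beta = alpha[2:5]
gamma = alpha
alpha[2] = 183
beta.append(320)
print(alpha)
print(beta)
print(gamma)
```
[2, 3, 183, 2, 9, 5, 9]
[1, 2, 9, 320]
[2, 3, 183, 2, 9, 5, 9]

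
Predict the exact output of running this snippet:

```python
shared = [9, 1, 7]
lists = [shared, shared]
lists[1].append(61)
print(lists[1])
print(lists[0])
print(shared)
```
[9, 1, 7, 61]
[9, 1, 7, 61]
[9, 1, 7, 61]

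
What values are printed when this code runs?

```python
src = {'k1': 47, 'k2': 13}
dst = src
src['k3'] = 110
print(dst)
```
{'k1': 47, 'k2': 13, 'k3': 110}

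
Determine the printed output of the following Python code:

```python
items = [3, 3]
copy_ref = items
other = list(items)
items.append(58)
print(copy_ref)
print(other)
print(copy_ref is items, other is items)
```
[3, 3, 58]
[3, 3]
True False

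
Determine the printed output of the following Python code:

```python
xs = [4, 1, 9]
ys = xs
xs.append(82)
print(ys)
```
[4, 1, 9, 82]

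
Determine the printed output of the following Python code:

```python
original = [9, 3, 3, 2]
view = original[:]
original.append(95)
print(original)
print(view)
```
[9, 3, 3, 2, 95]
[9, 3, 3, 2]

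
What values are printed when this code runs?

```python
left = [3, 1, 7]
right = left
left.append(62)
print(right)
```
[3, 1, 7, 62]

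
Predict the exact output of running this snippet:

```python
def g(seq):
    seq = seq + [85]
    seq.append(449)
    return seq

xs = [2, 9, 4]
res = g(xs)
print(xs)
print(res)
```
[2, 9, 4]
[2, 9, 4, 85, 449]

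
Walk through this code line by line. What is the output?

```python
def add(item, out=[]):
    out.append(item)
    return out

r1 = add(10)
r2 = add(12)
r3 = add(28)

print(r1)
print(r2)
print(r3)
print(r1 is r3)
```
[10, 12, 28]
[10, 12, 28]
[10, 12, 28]
True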